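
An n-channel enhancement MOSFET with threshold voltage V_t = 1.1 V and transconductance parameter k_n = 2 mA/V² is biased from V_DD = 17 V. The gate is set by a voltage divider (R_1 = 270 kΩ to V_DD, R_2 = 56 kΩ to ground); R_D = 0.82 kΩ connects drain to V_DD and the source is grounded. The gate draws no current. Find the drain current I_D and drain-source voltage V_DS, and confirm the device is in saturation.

I_D ≈ 3.3 mA, V_DS ≈ 14 V

V_G = V_DD·R_2/(R_1+R_2) = 17×56/326 = 2.92 V. With the source grounded, V_GS = V_G = 2.92 V.
Assume saturation: I_D = (k_n/2)(V_GS − V_t)² = (2/2)×(2.92 − 1.1)² = 1×1.82² = 3.31 mA.
V_DS = V_DD − I_D·R_D = 17 − 3.31×0.82 = 14.3 V.
Saturation requires V_DS ≥ V_GS − V_t = 1.82 V; 14.3 ≥ 1.82 ✓.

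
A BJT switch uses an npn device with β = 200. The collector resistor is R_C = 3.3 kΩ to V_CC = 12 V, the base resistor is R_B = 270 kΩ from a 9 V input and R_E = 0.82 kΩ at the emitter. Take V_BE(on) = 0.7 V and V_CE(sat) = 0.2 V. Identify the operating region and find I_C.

saturation; I_C ≈ 2.9 mA

Assume active: I_B = (9 − 0.7)/(270 + 201×0.82) = 0.0191 mA, I_C = β·I_B = 3.82 mA.
Then V_CE = 12 − 3.82×3.3 − 3.84×0.82 = -3.74 V < 0.2 V — the active assumption fails.
Re-solve with V_CE = 0.2 V. KCL at the emitter: V_E/R_E = (V_BB−0.7−V_E)/R_B + (V_CC−0.2−V_E)/R_C, giving V_E = 2.36 V.
I_C = (V_CC − 0.2 − V_E)/R_C = (11.8 − 2.36)/3.3 = 2.86 mA.
Check: I_B = (8.3 − 2.36)/270 = 0.022 mA, and β·I_B = 4.4 mA > I_C, confirming saturation.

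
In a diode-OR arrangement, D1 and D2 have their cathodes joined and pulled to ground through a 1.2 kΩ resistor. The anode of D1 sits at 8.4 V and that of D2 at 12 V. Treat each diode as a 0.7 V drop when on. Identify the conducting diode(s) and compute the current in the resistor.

Assume both conduct. Then node N would need to be at both 8.4−0.7 = 7.7 V and 12−0.7 = 11.3 V, which is impossible.
Assume only D2 conducts: V_N = 12 − 0.7 = 11.3 V, so I_R = 11.3/1.2 = 9.42 mA.
Check D1: its anode-to-cathode voltage is 8.4 − 11.3 = -2.9 V < 0.7 V, so it is off. The assumption is consistent.

Only D2 conducts; I_R ≈ 9.4 mA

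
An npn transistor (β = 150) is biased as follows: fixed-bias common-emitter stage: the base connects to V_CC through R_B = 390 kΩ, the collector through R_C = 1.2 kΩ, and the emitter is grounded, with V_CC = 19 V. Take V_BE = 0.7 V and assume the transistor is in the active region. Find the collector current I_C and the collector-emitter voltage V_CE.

I_C ≈ 7 mA, V_CE ≈ 11 V

Base loop: V_CC = I_B·R_B + V_BE, so I_B = (19 − 0.7)/390 kΩ = 0.0469 mA.
In the active region I_C = β·I_B = 150 × 0.0469 = 7.04 mA.
Collector loop: V_CE = V_CC − I_C·R_C = 19 − 7.04×1.2 = 10.6 V.
Since V_CE = 10.6 V > V_CE(sat) ≈ 0.2 V, the transistor is in the active region as assumed.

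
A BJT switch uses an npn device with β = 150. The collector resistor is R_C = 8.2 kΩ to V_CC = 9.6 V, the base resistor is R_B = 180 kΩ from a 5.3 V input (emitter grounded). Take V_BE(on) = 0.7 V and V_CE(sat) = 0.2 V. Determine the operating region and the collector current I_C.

saturation; I_C ≈ 1.1 mA

Assume active: I_B = (5.3 − 0.7)/180 = 0.0256 mA, giving I_C = β·I_B = 3.83 mA.
But then V_CE = 9.6 − 3.83×8.2 = -21.8 V < V_CE(sat) = 0.2 V — impossible in the active region.
So the transistor is saturated. With V_CE = 0.2 V, I_C = (V_CC − 0.2)/R_C = 9.4/8.2 = 1.15 mA.
Check: β·I_B = 3.83 mA > I_C = 1.15 mA, confirming saturation.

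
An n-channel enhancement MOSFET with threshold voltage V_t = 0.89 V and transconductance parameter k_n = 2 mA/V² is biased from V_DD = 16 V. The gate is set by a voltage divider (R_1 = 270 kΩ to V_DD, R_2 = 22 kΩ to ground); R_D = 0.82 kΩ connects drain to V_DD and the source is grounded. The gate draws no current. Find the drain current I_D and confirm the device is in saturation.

V_G = V_DD·R_2/(R_1+R_2) = 16×22/292 = 1.21 V. With the source grounded, V_GS = V_G = 1.21 V.
Assume saturation: I_D = (k_n/2)(V_GS − V_t)² = (2/2)×(1.21 − 0.89)² = 1×0.315² = 0.0995 mA.
V_DS = V_DD − I_D·R_D = 16 − 0.0995×0.82 = 15.9 V.
Saturation requires V_DS ≥ V_GS − V_t = 0.315 V; 15.9 ≥ 0.315 ✓.

I_D ≈ 0.1 mA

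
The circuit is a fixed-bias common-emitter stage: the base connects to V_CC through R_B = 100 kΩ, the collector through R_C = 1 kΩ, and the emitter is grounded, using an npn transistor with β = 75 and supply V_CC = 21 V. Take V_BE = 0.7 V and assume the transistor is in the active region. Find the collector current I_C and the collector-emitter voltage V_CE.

Base loop: V_CC = I_B·R_B + V_BE, so I_B = (21 − 0.7)/100 kΩ = 0.203 mA.
In the active region I_C = β·I_B = 75 × 0.203 = 15.2 mA.
Collector loop: V_CE = V_CC − I_C·R_C = 21 − 15.2×1 = 5.77 V.
Since V_CE = 5.77 V > V_CE(sat) ≈ 0.2 V, the transistor is in the active region as assumed.

I_C ≈ 15 mA, V_CE ≈ 5.8 V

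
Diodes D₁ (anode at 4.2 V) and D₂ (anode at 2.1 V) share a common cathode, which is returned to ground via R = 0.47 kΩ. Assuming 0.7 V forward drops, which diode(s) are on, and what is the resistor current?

Assume both conduct. Then node N would need to be at both 4.2−0.7 = 3.5 V and 2.1−0.7 = 1.4 V, which is impossible.
Assume only D₁ conducts: V_N = 4.2 − 0.7 = 3.5 V, so I_R = 3.5/0.47 = 7.45 mA.
Check D₂: its anode-to-cathode voltage is 2.1 − 3.5 = -1.4 V < 0.7 V, so it is off. The assumption is consistent.

Only D₁ conducts; I_R ≈ 7.4 mA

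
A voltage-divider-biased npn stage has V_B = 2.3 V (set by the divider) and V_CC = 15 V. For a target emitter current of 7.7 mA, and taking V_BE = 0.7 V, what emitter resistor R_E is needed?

R_E ≈ 0.21 kΩ

V_E = V_B − V_BE = 2.3 − 0.7 = 1.6 V.
R_E = V_E / I_E = 1.6 / 7.7 = 0.208 kΩ.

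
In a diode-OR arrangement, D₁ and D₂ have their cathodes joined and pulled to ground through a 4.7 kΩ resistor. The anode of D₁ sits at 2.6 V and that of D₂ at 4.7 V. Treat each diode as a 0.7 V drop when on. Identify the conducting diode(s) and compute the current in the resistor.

Assume both conduct. Then node N would need to be at both 2.6−0.7 = 1.9 V and 4.7−0.7 = 4 V, which is impossible.
Assume only D₂ conducts: V_N = 4.7 − 0.7 = 4 V, so I_R = 4/4.7 = 0.851 mA.
Check D₁: its anode-to-cathode voltage is 2.6 − 4 = -1.4 V < 0.7 V, so it is off. The assumption is consistent.

Only D₂ conducts; I_R ≈ 0.85 mA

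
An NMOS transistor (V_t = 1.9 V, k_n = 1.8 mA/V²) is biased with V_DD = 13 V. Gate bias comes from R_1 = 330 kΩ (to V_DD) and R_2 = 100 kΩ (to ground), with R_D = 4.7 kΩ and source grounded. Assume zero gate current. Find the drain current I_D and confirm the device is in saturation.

V_G = V_DD·R_2/(R_1+R_2) = 13×100/430 = 3.02 V. With the source grounded, V_GS = V_G = 3.02 V.
Assume saturation: I_D = (k_n/2)(V_GS − V_t)² = (1.8/2)×(3.02 − 1.9)² = 0.9×1.12² = 1.14 mA.
V_DS = V_DD − I_D·R_D = 13 − 1.14×4.7 = 7.66 V.
Saturation requires V_DS ≥ V_GS − V_t = 1.12 V; 7.66 ≥ 1.12 ✓.

I_D ≈ 1.1 mA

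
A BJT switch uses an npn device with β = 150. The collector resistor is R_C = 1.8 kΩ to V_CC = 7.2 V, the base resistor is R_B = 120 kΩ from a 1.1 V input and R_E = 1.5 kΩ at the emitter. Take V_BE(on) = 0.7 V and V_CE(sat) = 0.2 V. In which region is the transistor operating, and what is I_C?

active; I_C ≈ 0.17 mA

Assume active. Base-emitter loop: I_B = (V_BB − V_BE)/(R_B + (β+1)R_E) = (1.1 − 0.7)/(120 + 151×1.5) = 0.00115 mA.
I_C = β·I_B = 150×0.00115 = 0.173 mA.
V_CE = V_CC − I_C·R_C − I_E·R_E = 7.2 − 0.173×1.8 − 0.174×1.5 = 6.63 V > V_CE(sat), so the active-region assumption holds.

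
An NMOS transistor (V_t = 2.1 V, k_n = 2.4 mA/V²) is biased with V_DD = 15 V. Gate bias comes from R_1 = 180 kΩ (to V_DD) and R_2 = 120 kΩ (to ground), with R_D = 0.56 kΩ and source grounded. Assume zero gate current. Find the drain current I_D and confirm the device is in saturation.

I_D ≈ 18 mA

V_G = V_DD·R_2/(R_1+R_2) = 15×120/300 = 6 V. With the source grounded, V_GS = V_G = 6 V.
Assume saturation: I_D = (k_n/2)(V_GS − V_t)² = (2.4/2)×(6 − 2.1)² = 1.2×3.9² = 18.3 mA.
V_DS = V_DD − I_D·R_D = 15 − 18.3×0.56 = 4.78 V.
Saturation requires V_DS ≥ V_GS − V_t = 3.9 V; 4.78 ≥ 3.9 ✓.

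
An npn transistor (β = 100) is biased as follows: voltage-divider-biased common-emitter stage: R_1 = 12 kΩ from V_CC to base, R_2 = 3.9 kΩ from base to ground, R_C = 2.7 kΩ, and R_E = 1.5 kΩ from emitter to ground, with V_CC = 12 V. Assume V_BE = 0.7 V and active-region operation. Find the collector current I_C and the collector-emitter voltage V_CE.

I_C ≈ 1.5 mA, V_CE ≈ 5.9 V

Thevenize the base divider: V_Th = V_CC·R_2/(R_1+R_2) = 12×3.9/15.9 = 2.94 V, R_Th = R_1‖R_2 = 2.94 kΩ.
Base-emitter loop: V_Th = I_B·R_Th + V_BE + (β+1)I_B·R_E, so I_B = (2.94 − 0.7) / (2.94 + 101×1.5) = 0.0145 mA.
I_C = β·I_B = 100×0.0145 = 1.45 mA, and I_E = (β+1)I_B = 1.47 mA.
V_CE = V_CC − I_C·R_C − I_E·R_E = 12 − 1.45×2.7 − 1.47×1.5 = 5.88 V.
V_CE = 5.88 V > 0.2 V confirms active-region operation.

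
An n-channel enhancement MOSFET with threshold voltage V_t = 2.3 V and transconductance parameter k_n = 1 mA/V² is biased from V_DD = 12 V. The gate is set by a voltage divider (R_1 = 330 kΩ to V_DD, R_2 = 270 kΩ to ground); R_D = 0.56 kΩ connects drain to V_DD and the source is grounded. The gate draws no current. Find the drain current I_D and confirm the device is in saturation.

V_G = V_DD·R_2/(R_1+R_2) = 12×270/600 = 5.4 V. With the source grounded, V_GS = V_G = 5.4 V.
Assume saturation: I_D = (k_n/2)(V_GS − V_t)² = (1/2)×(5.4 − 2.3)² = 0.5×3.1² = 4.81 mA.
V_DS = V_DD − I_D·R_D = 12 − 4.81×0.56 = 9.31 V.
Saturation requires V_DS ≥ V_GS − V_t = 3.1 V; 9.31 ≥ 3.1 ✓.

I_D ≈ 4.8 mA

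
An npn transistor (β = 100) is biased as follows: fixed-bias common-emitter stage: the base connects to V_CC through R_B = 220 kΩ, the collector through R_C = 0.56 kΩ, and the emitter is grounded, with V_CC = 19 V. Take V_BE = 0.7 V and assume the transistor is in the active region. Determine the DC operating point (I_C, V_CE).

Base loop: V_CC = I_B·R_B + V_BE, so I_B = (19 − 0.7)/220 kΩ = 0.0832 mA.
In the active region I_C = β·I_B = 100 × 0.0832 = 8.32 mA.
Collector loop: V_CE = V_CC − I_C·R_C = 19 − 8.32×0.56 = 14.3 V.
Since V_CE = 14.3 V > V_CE(sat) ≈ 0.2 V, the transistor is in the active region as assumed.

I_C ≈ 8.3 mA, V_CE ≈ 14 V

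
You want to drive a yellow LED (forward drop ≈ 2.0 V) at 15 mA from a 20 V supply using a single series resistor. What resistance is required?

R ≈ 1.2 kΩ

The resistor drops V_S − V_D = 20 − 2.0 = 18 V at 15 mA.
R = 18 V / 15 mA = 1.2 kΩ.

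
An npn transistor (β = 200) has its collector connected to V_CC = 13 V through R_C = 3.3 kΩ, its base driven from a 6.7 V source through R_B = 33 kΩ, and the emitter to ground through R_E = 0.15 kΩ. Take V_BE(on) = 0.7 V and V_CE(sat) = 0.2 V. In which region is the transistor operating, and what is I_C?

Assume active: I_B = (6.7 − 0.7)/(33 + 201×0.15) = 0.095 mA, I_C = β·I_B = 19 mA.
Then V_CE = 13 − 19×3.3 − 19.1×0.15 = -52.6 V < 0.2 V — the active assumption fails.
Re-solve with V_CE = 0.2 V. KCL at the emitter: V_E/R_E = (V_BB−0.7−V_E)/R_B + (V_CC−0.2−V_E)/R_C, giving V_E = 0.58 V.
I_C = (V_CC − 0.2 − V_E)/R_C = (12.8 − 0.58)/3.3 = 3.7 mA.
Check: I_B = (6 − 0.58)/33 = 0.164 mA, and β·I_B = 32.8 mA > I_C, confirming saturation.

saturation; I_C ≈ 3.7 mA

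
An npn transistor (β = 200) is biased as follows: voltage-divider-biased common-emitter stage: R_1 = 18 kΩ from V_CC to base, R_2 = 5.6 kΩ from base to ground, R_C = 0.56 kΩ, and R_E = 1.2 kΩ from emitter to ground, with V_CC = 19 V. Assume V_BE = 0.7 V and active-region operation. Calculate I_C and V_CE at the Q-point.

I_C ≈ 3.1 mA, V_CE ≈ 14 V

Thevenize the base divider: V_Th = V_CC·R_2/(R_1+R_2) = 19×5.6/23.6 = 4.51 V, R_Th = R_1‖R_2 = 4.27 kΩ.
Base-emitter loop: V_Th = I_B·R_Th + V_BE + (β+1)I_B·R_E, so I_B = (4.51 − 0.7) / (4.27 + 201×1.2) = 0.0155 mA.
I_C = β·I_B = 200×0.0155 = 3.1 mA, and I_E = (β+1)I_B = 3.12 mA.
V_CE = V_CC − I_C·R_C − I_E·R_E = 19 − 3.1×0.56 − 3.12×1.2 = 13.5 V.
V_CE = 13.5 V > 0.2 V confirms active-region operation.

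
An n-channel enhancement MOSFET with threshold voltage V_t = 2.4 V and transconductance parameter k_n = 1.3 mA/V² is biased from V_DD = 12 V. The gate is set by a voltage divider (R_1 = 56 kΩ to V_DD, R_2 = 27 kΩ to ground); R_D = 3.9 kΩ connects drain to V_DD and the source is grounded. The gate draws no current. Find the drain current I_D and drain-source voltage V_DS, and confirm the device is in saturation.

I_D ≈ 1.5 mA, V_DS ≈ 6.3 V

V_G = V_DD·R_2/(R_1+R_2) = 12×27/83 = 3.9 V. With the source grounded, V_GS = V_G = 3.9 V.
Assume saturation: I_D = (k_n/2)(V_GS − V_t)² = (1.3/2)×(3.9 − 2.4)² = 0.65×1.5² = 1.47 mA.
V_DS = V_DD − I_D·R_D = 12 − 1.47×3.9 = 6.27 V.
Saturation requires V_DS ≥ V_GS − V_t = 1.5 V; 6.27 ≥ 1.5 ✓.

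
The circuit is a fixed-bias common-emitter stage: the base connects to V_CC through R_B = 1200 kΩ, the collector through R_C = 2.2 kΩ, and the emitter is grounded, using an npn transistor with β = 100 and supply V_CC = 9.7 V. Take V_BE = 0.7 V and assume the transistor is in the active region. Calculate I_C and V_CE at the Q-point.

Base loop: V_CC = I_B·R_B + V_BE, so I_B = (9.7 − 0.7)/1200 kΩ = 0.0075 mA.
In the active region I_C = β·I_B = 100 × 0.0075 = 0.75 mA.
Collector loop: V_CE = V_CC − I_C·R_C = 9.7 − 0.75×2.2 = 8.05 V.
Since V_CE = 8.05 V > V_CE(sat) ≈ 0.2 V, the transistor is in the active region as assumed.

I_C ≈ 0.75 mA, V_CE ≈ 8 V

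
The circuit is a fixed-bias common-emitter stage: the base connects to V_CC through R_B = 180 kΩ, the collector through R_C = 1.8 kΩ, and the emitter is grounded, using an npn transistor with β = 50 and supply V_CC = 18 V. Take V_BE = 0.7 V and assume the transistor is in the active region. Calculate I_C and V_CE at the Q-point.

I_C ≈ 4.8 mA, V_CE ≈ 9.3 V

Base loop: V_CC = I_B·R_B + V_BE, so I_B = (18 − 0.7)/180 kΩ = 0.0961 mA.
In the active region I_C = β·I_B = 50 × 0.0961 = 4.81 mA.
Collector loop: V_CE = V_CC − I_C·R_C = 18 − 4.81×1.8 = 9.35 V.
Since V_CE = 9.35 V > V_CE(sat) ≈ 0.2 V, the transistor is in the active region as assumed.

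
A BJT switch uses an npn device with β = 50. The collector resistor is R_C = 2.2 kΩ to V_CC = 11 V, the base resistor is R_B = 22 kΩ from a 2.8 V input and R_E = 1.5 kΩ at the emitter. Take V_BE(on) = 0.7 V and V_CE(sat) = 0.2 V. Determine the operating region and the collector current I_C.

active; I_C ≈ 1.1 mA

Assume active. Base-emitter loop: I_B = (V_BB − V_BE)/(R_B + (β+1)R_E) = (2.8 − 0.7)/(22 + 51×1.5) = 0.0213 mA.
I_C = β·I_B = 50×0.0213 = 1.07 mA.
V_CE = V_CC − I_C·R_C − I_E·R_E = 11 − 1.07×2.2 − 1.09×1.5 = 7.02 V > V_CE(sat), so the active-region assumption holds.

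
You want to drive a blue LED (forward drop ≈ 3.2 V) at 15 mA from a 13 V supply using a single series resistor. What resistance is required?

The resistor drops V_S − V_D = 13 − 3.2 = 9.8 V at 15 mA.
R = 9.8 V / 15 mA = 0.653 kΩ.

R ≈ 0.65 kΩ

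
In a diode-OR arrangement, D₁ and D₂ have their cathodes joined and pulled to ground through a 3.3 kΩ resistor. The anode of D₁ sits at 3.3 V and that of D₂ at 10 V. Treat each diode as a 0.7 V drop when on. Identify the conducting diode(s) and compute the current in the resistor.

Only D₂ conducts; I_R ≈ 2.8 mA

Assume both conduct. Then node N would need to be at both 3.3−0.7 = 2.6 V and 10−0.7 = 9.3 V, which is impossible.
Assume only D₂ conducts: V_N = 10 − 0.7 = 9.3 V, so I_R = 9.3/3.3 = 2.82 mA.
Check D₁: its anode-to-cathode voltage is 3.3 − 9.3 = -6 V < 0.7 V, so it is off. The assumption is consistent.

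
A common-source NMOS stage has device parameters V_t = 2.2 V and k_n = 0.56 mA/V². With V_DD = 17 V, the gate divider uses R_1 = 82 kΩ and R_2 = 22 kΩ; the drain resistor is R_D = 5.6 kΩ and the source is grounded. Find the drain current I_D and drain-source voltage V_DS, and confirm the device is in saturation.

I_D ≈ 0.55 mA, V_DS ≈ 14 V

V_G = V_DD·R_2/(R_1+R_2) = 17×22/104 = 3.6 V. With the source grounded, V_GS = V_G = 3.6 V.
Assume saturation: I_D = (k_n/2)(V_GS − V_t)² = (0.56/2)×(3.6 − 2.2)² = 0.28×1.4² = 0.546 mA.
V_DS = V_DD − I_D·R_D = 17 − 0.546×5.6 = 13.9 V.
Saturation requires V_DS ≥ V_GS − V_t = 1.4 V; 13.9 ≥ 1.4 ✓.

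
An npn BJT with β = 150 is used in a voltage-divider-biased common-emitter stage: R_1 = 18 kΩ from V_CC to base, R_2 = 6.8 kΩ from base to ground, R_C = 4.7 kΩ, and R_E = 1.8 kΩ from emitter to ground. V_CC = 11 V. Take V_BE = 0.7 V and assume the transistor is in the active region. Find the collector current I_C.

Thevenize the base divider: V_Th = V_CC·R_2/(R_1+R_2) = 11×6.8/24.8 = 3.02 V, R_Th = R_1‖R_2 = 4.94 kΩ.
Base-emitter loop: V_Th = I_B·R_Th + V_BE + (β+1)I_B·R_E, so I_B = (3.02 − 0.7) / (4.94 + 151×1.8) = 0.00837 mA.
I_C = β·I_B = 150×0.00837 = 1.26 mA, and I_E = (β+1)I_B = 1.26 mA.
V_CE = V_CC − I_C·R_C − I_E·R_E = 11 − 1.26×4.7 − 1.26×1.8 = 2.82 V.
V_CE = 2.82 V > 0.2 V confirms active-region operation.

I_C ≈ 1.3 mA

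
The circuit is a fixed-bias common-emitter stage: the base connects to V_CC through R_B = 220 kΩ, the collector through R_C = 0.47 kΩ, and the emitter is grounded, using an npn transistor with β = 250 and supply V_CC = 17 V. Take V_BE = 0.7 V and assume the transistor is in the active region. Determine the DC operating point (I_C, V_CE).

Base loop: V_CC = I_B·R_B + V_BE, so I_B = (17 − 0.7)/220 kΩ = 0.0741 mA.
In the active region I_C = β·I_B = 250 × 0.0741 = 18.5 mA.
Collector loop: V_CE = V_CC − I_C·R_C = 17 − 18.5×0.47 = 8.29 V.
Since V_CE = 8.29 V > V_CE(sat) ≈ 0.2 V, the transistor is in the active region as assumed.

I_C ≈ 19 mA, V_CE ≈ 8.3 V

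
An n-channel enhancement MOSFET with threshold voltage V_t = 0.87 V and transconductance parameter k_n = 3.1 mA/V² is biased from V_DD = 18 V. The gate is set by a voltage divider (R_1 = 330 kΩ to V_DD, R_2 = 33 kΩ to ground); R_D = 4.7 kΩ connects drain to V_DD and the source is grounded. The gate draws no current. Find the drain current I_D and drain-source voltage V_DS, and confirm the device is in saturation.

I_D ≈ 0.91 mA, V_DS ≈ 14 V

V_G = V_DD·R_2/(R_1+R_2) = 18×33/363 = 1.64 V. With the source grounded, V_GS = V_G = 1.64 V.
Assume saturation: I_D = (k_n/2)(V_GS − V_t)² = (3.1/2)×(1.64 − 0.87)² = 1.55×0.766² = 0.91 mA.
V_DS = V_DD − I_D·R_D = 18 − 0.91×4.7 = 13.7 V.
Saturation requires V_DS ≥ V_GS − V_t = 0.766 V; 13.7 ≥ 0.766 ✓.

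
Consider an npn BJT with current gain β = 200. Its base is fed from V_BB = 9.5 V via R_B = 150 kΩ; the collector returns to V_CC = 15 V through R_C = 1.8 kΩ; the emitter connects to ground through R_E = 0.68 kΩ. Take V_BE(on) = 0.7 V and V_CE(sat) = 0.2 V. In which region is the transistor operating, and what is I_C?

Assume active: I_B = (9.5 − 0.7)/(150 + 201×0.68) = 0.0307 mA, I_C = β·I_B = 6.14 mA.
Then V_CE = 15 − 6.14×1.8 − 6.17×0.68 = -0.246 V < 0.2 V — the active assumption fails.
Re-solve with V_CE = 0.2 V. KCL at the emitter: V_E/R_E = (V_BB−0.7−V_E)/R_B + (V_CC−0.2−V_E)/R_C, giving V_E = 4.07 V.
I_C = (V_CC − 0.2 − V_E)/R_C = (14.8 − 4.07)/1.8 = 5.96 mA.
Check: I_B = (8.8 − 4.07)/150 = 0.0315 mA, and β·I_B = 6.3 mA > I_C, confirming saturation.

saturation; I_C ≈ 6 mA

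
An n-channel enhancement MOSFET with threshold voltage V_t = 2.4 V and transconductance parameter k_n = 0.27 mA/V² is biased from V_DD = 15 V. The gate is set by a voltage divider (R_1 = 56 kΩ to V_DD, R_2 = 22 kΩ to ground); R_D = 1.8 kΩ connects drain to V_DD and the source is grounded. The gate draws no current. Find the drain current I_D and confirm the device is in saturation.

V_G = V_DD·R_2/(R_1+R_2) = 15×22/78 = 4.23 V. With the source grounded, V_GS = V_G = 4.23 V.
Assume saturation: I_D = (k_n/2)(V_GS − V_t)² = (0.27/2)×(4.23 − 2.4)² = 0.135×1.83² = 0.452 mA.
V_DS = V_DD − I_D·R_D = 15 − 0.452×1.8 = 14.2 V.
Saturation requires V_DS ≥ V_GS − V_t = 1.83 V; 14.2 ≥ 1.83 ✓.

I_D ≈ 0.45 mA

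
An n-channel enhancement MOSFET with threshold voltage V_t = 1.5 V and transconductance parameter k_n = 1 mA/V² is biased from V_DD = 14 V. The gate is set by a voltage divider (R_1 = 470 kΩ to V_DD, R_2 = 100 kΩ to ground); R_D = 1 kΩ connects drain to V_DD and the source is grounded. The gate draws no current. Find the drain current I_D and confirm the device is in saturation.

V_G = V_DD·R_2/(R_1+R_2) = 14×100/570 = 2.46 V. With the source grounded, V_GS = V_G = 2.46 V.
Assume saturation: I_D = (k_n/2)(V_GS − V_t)² = (1/2)×(2.46 − 1.5)² = 0.5×0.956² = 0.457 mA.
V_DS = V_DD − I_D·R_D = 14 − 0.457×1 = 13.5 V.
Saturation requires V_DS ≥ V_GS − V_t = 0.956 V; 13.5 ≥ 0.956 ✓.

I_D ≈ 0.46 mA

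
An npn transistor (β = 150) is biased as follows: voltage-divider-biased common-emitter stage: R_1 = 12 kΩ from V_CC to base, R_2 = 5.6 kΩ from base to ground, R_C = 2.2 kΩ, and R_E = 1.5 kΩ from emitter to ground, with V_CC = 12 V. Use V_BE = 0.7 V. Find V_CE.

V_CE ≈ 4.5 V

Thevenize the base divider: V_Th = V_CC·R_2/(R_1+R_2) = 12×5.6/17.6 = 3.82 V, R_Th = R_1‖R_2 = 3.82 kΩ.
Base-emitter loop: V_Th = I_B·R_Th + V_BE + (β+1)I_B·R_E, so I_B = (3.82 − 0.7) / (3.82 + 151×1.5) = 0.0135 mA.
I_C = β·I_B = 150×0.0135 = 2.03 mA, and I_E = (β+1)I_B = 2.04 mA.
V_CE = V_CC − I_C·R_C − I_E·R_E = 12 − 2.03×2.2 − 2.04×1.5 = 4.47 V.
V_CE = 4.47 V > 0.2 V confirms active-region operation.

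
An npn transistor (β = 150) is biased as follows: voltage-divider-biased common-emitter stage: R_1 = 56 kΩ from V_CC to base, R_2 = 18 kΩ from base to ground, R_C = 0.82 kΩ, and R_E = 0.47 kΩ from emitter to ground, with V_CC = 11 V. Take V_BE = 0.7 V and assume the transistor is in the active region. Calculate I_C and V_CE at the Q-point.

Thevenize the base divider: V_Th = V_CC·R_2/(R_1+R_2) = 11×18/74 = 2.68 V, R_Th = R_1‖R_2 = 13.6 kΩ.
Base-emitter loop: V_Th = I_B·R_Th + V_BE + (β+1)I_B·R_E, so I_B = (2.68 − 0.7) / (13.6 + 151×0.47) = 0.0234 mA.
I_C = β·I_B = 150×0.0234 = 3.5 mA, and I_E = (β+1)I_B = 3.53 mA.
V_CE = V_CC − I_C·R_C − I_E·R_E = 11 − 3.5×0.82 − 3.53×0.47 = 6.47 V.
V_CE = 6.47 V > 0.2 V confirms active-region operation.

I_C ≈ 3.5 mA, V_CE ≈ 6.5 V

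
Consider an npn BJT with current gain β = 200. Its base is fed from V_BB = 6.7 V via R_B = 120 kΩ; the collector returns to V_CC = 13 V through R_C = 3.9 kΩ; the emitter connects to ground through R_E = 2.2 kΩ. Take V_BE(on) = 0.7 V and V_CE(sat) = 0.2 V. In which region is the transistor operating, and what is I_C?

saturation; I_C ≈ 2.1 mA

Assume active: I_B = (6.7 − 0.7)/(120 + 201×2.2) = 0.0107 mA, I_C = β·I_B = 2.13 mA.
Then V_CE = 13 − 2.13×3.9 − 2.15×2.2 = -0.0438 V < 0.2 V — the active assumption fails.
Re-solve with V_CE = 0.2 V. KCL at the emitter: V_E/R_E = (V_BB−0.7−V_E)/R_B + (V_CC−0.2−V_E)/R_C, giving V_E = 4.63 V.
I_C = (V_CC − 0.2 − V_E)/R_C = (12.8 − 4.63)/3.9 = 2.09 mA.
Check: I_B = (6 − 4.63)/120 = 0.0114 mA, and β·I_B = 2.28 mA > I_C, confirming saturation.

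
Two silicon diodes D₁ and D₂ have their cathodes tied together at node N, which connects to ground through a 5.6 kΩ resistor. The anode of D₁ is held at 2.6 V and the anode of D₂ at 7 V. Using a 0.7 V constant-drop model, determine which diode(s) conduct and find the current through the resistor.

Assume both conduct. Then node N would need to be at both 2.6−0.7 = 1.9 V and 7−0.7 = 6.3 V, which is impossible.
Assume only D₂ conducts: V_N = 7 − 0.7 = 6.3 V, so I_R = 6.3/5.6 = 1.12 mA.
Check D₁: its anode-to-cathode voltage is 2.6 − 6.3 = -3.7 V < 0.7 V, so it is off. The assumption is consistent.

Only D₂ conducts; I_R ≈ 1.1 mA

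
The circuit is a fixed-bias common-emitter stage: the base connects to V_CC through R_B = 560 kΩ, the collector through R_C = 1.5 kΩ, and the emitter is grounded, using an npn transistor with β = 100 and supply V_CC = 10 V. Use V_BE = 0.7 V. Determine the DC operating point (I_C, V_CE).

Base loop: V_CC = I_B·R_B + V_BE, so I_B = (10 − 0.7)/560 kΩ = 0.0166 mA.
In the active region I_C = β·I_B = 100 × 0.0166 = 1.66 mA.
Collector loop: V_CE = V_CC − I_C·R_C = 10 − 1.66×1.5 = 7.51 V.
Since V_CE = 7.51 V > V_CE(sat) ≈ 0.2 V, the transistor is in the active region as assumed.

I_C ≈ 1.7 mA, V_CE ≈ 7.5 V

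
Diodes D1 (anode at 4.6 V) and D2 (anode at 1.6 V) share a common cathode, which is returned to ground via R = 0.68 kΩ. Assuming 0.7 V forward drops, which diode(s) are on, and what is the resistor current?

Assume both conduct. Then node N would need to be at both 4.6−0.7 = 3.9 V and 1.6−0.7 = 0.9 V, which is impossible.
Assume only D1 conducts: V_N = 4.6 − 0.7 = 3.9 V, so I_R = 3.9/0.68 = 5.74 mA.
Check D2: its anode-to-cathode voltage is 1.6 − 3.9 = -2.3 V < 0.7 V, so it is off. The assumption is consistent.

Only D1 conducts; I_R ≈ 5.7 mA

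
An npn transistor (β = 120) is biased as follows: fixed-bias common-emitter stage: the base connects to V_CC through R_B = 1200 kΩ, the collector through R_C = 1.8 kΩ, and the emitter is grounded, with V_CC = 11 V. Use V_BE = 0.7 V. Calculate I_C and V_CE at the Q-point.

Base loop: V_CC = I_B·R_B + V_BE, so I_B = (11 − 0.7)/1200 kΩ = 0.00858 mA.
In the active region I_C = β·I_B = 120 × 0.00858 = 1.03 mA.
Collector loop: V_CE = V_CC − I_C·R_C = 11 − 1.03×1.8 = 9.15 V.
Since V_CE = 9.15 V > V_CE(sat) ≈ 0.2 V, the transistor is in the active region as assumed.

I_C ≈ 1 mA, V_CE ≈ 9.1 V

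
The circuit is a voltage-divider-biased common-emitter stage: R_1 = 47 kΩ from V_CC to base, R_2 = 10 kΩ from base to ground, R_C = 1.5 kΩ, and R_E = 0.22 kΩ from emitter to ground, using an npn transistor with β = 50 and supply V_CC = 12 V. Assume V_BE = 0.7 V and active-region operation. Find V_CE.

Thevenize the base divider: V_Th = V_CC·R_2/(R_1+R_2) = 12×10/57 = 2.11 V, R_Th = R_1‖R_2 = 8.25 kΩ.
Base-emitter loop: V_Th = I_B·R_Th + V_BE + (β+1)I_B·R_E, so I_B = (2.11 − 0.7) / (8.25 + 51×0.22) = 0.0722 mA.
I_C = β·I_B = 50×0.0722 = 3.61 mA, and I_E = (β+1)I_B = 3.68 mA.
V_CE = V_CC − I_C·R_C − I_E·R_E = 12 − 3.61×1.5 − 3.68×0.22 = 5.78 V.
V_CE = 5.78 V > 0.2 V confirms active-region operation.

V_CE ≈ 5.8 V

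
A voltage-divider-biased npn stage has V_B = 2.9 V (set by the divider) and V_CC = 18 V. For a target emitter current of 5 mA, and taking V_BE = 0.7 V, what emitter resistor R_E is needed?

V_E = V_B − V_BE = 2.9 − 0.7 = 2.2 V.
R_E = V_E / I_E = 2.2 / 5 = 0.44 kΩ.

R_E ≈ 0.44 kΩ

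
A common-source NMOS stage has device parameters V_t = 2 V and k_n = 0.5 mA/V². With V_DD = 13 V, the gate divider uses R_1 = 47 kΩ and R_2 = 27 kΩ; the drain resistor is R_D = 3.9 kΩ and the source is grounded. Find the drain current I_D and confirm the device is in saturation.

I_D ≈ 1.9 mA

V_G = V_DD·R_2/(R_1+R_2) = 13×27/74 = 4.74 V. With the source grounded, V_GS = V_G = 4.74 V.
Assume saturation: I_D = (k_n/2)(V_GS − V_t)² = (0.5/2)×(4.74 − 2)² = 0.25×2.74² = 1.88 mA.
V_DS = V_DD − I_D·R_D = 13 − 1.88×3.9 = 5.66 V.
Saturation requires V_DS ≥ V_GS − V_t = 2.74 V; 5.66 ≥ 2.74 ✓.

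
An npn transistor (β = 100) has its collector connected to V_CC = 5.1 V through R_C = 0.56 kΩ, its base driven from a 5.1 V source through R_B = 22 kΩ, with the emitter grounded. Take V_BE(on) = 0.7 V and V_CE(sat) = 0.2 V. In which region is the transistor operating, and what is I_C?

saturation; I_C ≈ 8.7 mA

Assume active: I_B = (5.1 − 0.7)/22 = 0.2 mA, giving I_C = β·I_B = 20 mA.
But then V_CE = 5.1 − 20×0.56 = -6.1 V < V_CE(sat) = 0.2 V — impossible in the active region.
So the transistor is saturated. With V_CE = 0.2 V, I_C = (V_CC − 0.2)/R_C = 4.9/0.56 = 8.75 mA.
Check: β·I_B = 20 mA > I_C = 8.75 mA, confirming saturation.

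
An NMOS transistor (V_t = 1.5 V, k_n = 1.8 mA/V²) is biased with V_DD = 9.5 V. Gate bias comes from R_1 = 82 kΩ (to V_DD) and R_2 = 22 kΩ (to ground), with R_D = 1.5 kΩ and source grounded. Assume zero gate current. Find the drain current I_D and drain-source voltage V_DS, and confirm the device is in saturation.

I_D ≈ 0.23 mA, V_DS ≈ 9.1 V

V_G = V_DD·R_2/(R_1+R_2) = 9.5×22/104 = 2.01 V. With the source grounded, V_GS = V_G = 2.01 V.
Assume saturation: I_D = (k_n/2)(V_GS − V_t)² = (1.8/2)×(2.01 − 1.5)² = 0.9×0.51² = 0.234 mA.
V_DS = V_DD − I_D·R_D = 9.5 − 0.234×1.5 = 9.15 V.
Saturation requires V_DS ≥ V_GS − V_t = 0.51 V; 9.15 ≥ 0.51 ✓.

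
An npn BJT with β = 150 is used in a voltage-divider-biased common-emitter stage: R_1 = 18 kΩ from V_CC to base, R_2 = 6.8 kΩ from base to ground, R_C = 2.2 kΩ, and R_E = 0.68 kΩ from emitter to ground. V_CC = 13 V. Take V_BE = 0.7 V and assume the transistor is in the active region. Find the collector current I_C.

I_C ≈ 4 mA

Thevenize the base divider: V_Th = V_CC·R_2/(R_1+R_2) = 13×6.8/24.8 = 3.56 V, R_Th = R_1‖R_2 = 4.94 kΩ.
Base-emitter loop: V_Th = I_B·R_Th + V_BE + (β+1)I_B·R_E, so I_B = (3.56 − 0.7) / (4.94 + 151×0.68) = 0.0266 mA.
I_C = β·I_B = 150×0.0266 = 3.99 mA, and I_E = (β+1)I_B = 4.02 mA.
V_CE = V_CC − I_C·R_C − I_E·R_E = 13 − 3.99×2.2 − 4.02×0.68 = 1.48 V.
V_CE = 1.48 V > 0.2 V confirms active-region operation.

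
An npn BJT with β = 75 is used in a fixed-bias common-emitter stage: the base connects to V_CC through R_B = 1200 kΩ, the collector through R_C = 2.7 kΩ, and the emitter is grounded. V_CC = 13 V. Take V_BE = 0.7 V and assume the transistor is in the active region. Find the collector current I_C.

Base loop: V_CC = I_B·R_B + V_BE, so I_B = (13 − 0.7)/1200 kΩ = 0.0103 mA.
In the active region I_C = β·I_B = 75 × 0.0103 = 0.769 mA.
Collector loop: V_CE = V_CC − I_C·R_C = 13 − 0.769×2.7 = 10.9 V.
Since V_CE = 10.9 V > V_CE(sat) ≈ 0.2 V, the transistor is in the active region as assumed.

I_C ≈ 0.77 mA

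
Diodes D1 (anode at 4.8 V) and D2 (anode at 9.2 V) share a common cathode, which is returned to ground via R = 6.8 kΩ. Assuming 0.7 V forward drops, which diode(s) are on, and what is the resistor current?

Only D2 conducts; I_R ≈ 1.2 mA

Assume both conduct. Then node N would need to be at both 4.8−0.7 = 4.1 V and 9.2−0.7 = 8.5 V, which is impossible.
Assume only D2 conducts: V_N = 9.2 − 0.7 = 8.5 V, so I_R = 8.5/6.8 = 1.25 mA.
Check D1: its anode-to-cathode voltage is 4.8 − 8.5 = -3.7 V < 0.7 V, so it is off. The assumption is consistent.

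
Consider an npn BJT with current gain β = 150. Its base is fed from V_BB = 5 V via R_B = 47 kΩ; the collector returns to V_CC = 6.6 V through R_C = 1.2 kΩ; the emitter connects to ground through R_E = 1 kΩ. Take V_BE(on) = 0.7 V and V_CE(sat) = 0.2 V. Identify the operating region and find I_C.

saturation; I_C ≈ 2.9 mA

Assume active: I_B = (5 − 0.7)/(47 + 151×1) = 0.0217 mA, I_C = β·I_B = 3.26 mA.
Then V_CE = 6.6 − 3.26×1.2 − 3.28×1 = -0.588 V < 0.2 V — the active assumption fails.
Re-solve with V_CE = 0.2 V. KCL at the emitter: V_E/R_E = (V_BB−0.7−V_E)/R_B + (V_CC−0.2−V_E)/R_C, giving V_E = 2.93 V.
I_C = (V_CC − 0.2 − V_E)/R_C = (6.4 − 2.93)/1.2 = 2.9 mA.
Check: I_B = (4.3 − 2.93)/47 = 0.0293 mA, and β·I_B = 4.39 mA > I_C, confirming saturation.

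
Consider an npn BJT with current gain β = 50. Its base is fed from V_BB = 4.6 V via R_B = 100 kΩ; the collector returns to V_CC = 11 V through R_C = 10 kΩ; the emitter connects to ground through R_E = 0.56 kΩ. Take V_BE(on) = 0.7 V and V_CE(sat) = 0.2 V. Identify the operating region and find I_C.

Assume active: I_B = (4.6 − 0.7)/(100 + 51×0.56) = 0.0303 mA, I_C = β·I_B = 1.52 mA.
Then V_CE = 11 − 1.52×10 − 1.55×0.56 = -5.03 V < 0.2 V — the active assumption fails.
Re-solve with V_CE = 0.2 V. KCL at the emitter: V_E/R_E = (V_BB−0.7−V_E)/R_B + (V_CC−0.2−V_E)/R_C, giving V_E = 0.59 V.
I_C = (V_CC − 0.2 − V_E)/R_C = (10.8 − 0.59)/10 = 1.02 mA.
Check: I_B = (3.9 − 0.59)/100 = 0.0331 mA, and β·I_B = 1.65 mA > I_C, confirming saturation.

saturation; I_C ≈ 1 mA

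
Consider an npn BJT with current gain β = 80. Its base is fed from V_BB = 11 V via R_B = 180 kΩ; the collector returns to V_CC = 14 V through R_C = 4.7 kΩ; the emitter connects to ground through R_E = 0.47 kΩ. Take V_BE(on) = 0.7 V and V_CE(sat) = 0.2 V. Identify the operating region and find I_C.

Assume active: I_B = (11 − 0.7)/(180 + 81×0.47) = 0.0472 mA, I_C = β·I_B = 3.78 mA.
Then V_CE = 14 − 3.78×4.7 − 3.83×0.47 = -5.56 V < 0.2 V — the active assumption fails.
Re-solve with V_CE = 0.2 V. KCL at the emitter: V_E/R_E = (V_BB−0.7−V_E)/R_B + (V_CC−0.2−V_E)/R_C, giving V_E = 1.28 V.
I_C = (V_CC − 0.2 − V_E)/R_C = (13.8 − 1.28)/4.7 = 2.66 mA.
Check: I_B = (10.3 − 1.28)/180 = 0.0501 mA, and β·I_B = 4.01 mA > I_C, confirming saturation.

saturation; I_C ≈ 2.7 mA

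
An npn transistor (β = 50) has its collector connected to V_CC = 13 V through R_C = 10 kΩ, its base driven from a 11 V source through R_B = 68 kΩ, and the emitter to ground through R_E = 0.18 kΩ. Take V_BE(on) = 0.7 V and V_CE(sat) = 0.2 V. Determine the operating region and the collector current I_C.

Assume active: I_B = (11 − 0.7)/(68 + 51×0.18) = 0.133 mA, I_C = β·I_B = 6.67 mA.
Then V_CE = 13 − 6.67×10 − 6.81×0.18 = -55 V < 0.2 V — the active assumption fails.
Re-solve with V_CE = 0.2 V. KCL at the emitter: V_E/R_E = (V_BB−0.7−V_E)/R_B + (V_CC−0.2−V_E)/R_C, giving V_E = 0.252 V.
I_C = (V_CC − 0.2 − V_E)/R_C = (12.8 − 0.252)/10 = 1.25 mA.
Check: I_B = (10.3 − 0.252)/68 = 0.148 mA, and β·I_B = 7.39 mA > I_C, confirming saturation.

saturation; I_C ≈ 1.3 mA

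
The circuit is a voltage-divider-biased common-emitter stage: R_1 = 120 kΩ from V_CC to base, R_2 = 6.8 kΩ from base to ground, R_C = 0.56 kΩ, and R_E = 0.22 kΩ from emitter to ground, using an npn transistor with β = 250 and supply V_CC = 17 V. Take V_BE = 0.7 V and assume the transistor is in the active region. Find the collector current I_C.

Thevenize the base divider: V_Th = V_CC·R_2/(R_1+R_2) = 17×6.8/127 = 0.912 V, R_Th = R_1‖R_2 = 6.44 kΩ.
Base-emitter loop: V_Th = I_B·R_Th + V_BE + (β+1)I_B·R_E, so I_B = (0.912 − 0.7) / (6.44 + 251×0.22) = 0.00343 mA.
I_C = β·I_B = 250×0.00343 = 0.858 mA, and I_E = (β+1)I_B = 0.862 mA.
V_CE = V_CC − I_C·R_C − I_E·R_E = 17 − 0.858×0.56 − 0.862×0.22 = 16.3 V.
V_CE = 16.3 V > 0.2 V confirms active-region operation.

I_C ≈ 0.86 mA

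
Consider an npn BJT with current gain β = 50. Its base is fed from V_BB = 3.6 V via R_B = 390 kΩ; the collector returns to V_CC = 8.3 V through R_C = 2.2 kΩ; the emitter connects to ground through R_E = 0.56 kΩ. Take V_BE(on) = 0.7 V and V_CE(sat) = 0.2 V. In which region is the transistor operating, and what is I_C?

Assume active. Base-emitter loop: I_B = (V_BB − V_BE)/(R_B + (β+1)R_E) = (3.6 − 0.7)/(390 + 51×0.56) = 0.00693 mA.
I_C = β·I_B = 50×0.00693 = 0.346 mA.
V_CE = V_CC − I_C·R_C − I_E·R_E = 8.3 − 0.346×2.2 − 0.353×0.56 = 7.34 V > V_CE(sat), so the active-region assumption holds.

active; I_C ≈ 0.35 mA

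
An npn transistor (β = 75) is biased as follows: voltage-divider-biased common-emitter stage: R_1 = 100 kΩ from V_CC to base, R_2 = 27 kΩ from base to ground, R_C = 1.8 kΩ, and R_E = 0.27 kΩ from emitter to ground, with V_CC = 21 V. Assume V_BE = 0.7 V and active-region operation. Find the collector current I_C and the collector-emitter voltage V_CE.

Thevenize the base divider: V_Th = V_CC·R_2/(R_1+R_2) = 21×27/127 = 4.46 V, R_Th = R_1‖R_2 = 21.3 kΩ.
Base-emitter loop: V_Th = I_B·R_Th + V_BE + (β+1)I_B·R_E, so I_B = (4.46 − 0.7) / (21.3 + 76×0.27) = 0.0901 mA.
I_C = β·I_B = 75×0.0901 = 6.76 mA, and I_E = (β+1)I_B = 6.85 mA.
V_CE = V_CC − I_C·R_C − I_E·R_E = 21 − 6.76×1.8 − 6.85×0.27 = 6.99 V.
V_CE = 6.99 V > 0.2 V confirms active-region operation.

I_C ≈ 6.8 mA, V_CE ≈ 7 V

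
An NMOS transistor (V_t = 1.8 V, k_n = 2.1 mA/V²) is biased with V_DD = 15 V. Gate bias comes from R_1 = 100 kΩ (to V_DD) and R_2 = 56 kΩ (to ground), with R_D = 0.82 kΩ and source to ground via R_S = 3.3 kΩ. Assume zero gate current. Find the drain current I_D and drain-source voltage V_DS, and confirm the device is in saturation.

V_G = V_DD·R_2/(R_1+R_2) = 15×56/156 = 5.38 V.
Assume saturation: I_D = (k_n/2)(V_GS − V_t)² with V_GS = V_G − I_D·R_S = 5.38 − 3.3·I_D.
Substituting gives 11.4·I_D² − 25.8·I_D + 13.5 = 0, with roots I_D = 0.819 or 1.44 mA.
The root I_D = 1.44 mA gives V_GS = 0.628 V ≤ V_t, so take I_D = 0.819 mA.
Then V_GS = 2.68 V and V_DS = V_DD − I_D(R_D+R_S) = 15 − 0.819×4.12 = 11.6 V.
Saturation requires V_DS ≥ V_GS − V_t = 0.883 V; 11.6 ≥ 0.883 ✓.

I_D ≈ 0.82 mA, V_DS ≈ 12 V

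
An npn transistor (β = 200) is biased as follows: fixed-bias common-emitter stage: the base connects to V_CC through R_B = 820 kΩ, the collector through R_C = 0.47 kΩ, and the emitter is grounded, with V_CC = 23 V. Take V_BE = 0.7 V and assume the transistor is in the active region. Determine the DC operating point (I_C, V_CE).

Base loop: V_CC = I_B·R_B + V_BE, so I_B = (23 − 0.7)/820 kΩ = 0.0272 mA.
In the active region I_C = β·I_B = 200 × 0.0272 = 5.44 mA.
Collector loop: V_CE = V_CC − I_C·R_C = 23 − 5.44×0.47 = 20.4 V.
Since V_CE = 20.4 V > V_CE(sat) ≈ 0.2 V, the transistor is in the active region as assumed.

I_C ≈ 5.4 mA, V_CE ≈ 20 V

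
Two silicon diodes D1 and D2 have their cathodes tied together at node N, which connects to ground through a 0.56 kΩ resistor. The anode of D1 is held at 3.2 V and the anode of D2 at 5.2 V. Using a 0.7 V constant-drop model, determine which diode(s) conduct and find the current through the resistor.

Only D2 conducts; I_R ≈ 8 mA

Assume both conduct. Then node N would need to be at both 3.2−0.7 = 2.5 V and 5.2−0.7 = 4.5 V, which is impossible.
Assume only D2 conducts: V_N = 5.2 − 0.7 = 4.5 V, so I_R = 4.5/0.56 = 8.04 mA.
Check D1: its anode-to-cathode voltage is 3.2 − 4.5 = -1.3 V < 0.7 V, so it is off. The assumption is consistent.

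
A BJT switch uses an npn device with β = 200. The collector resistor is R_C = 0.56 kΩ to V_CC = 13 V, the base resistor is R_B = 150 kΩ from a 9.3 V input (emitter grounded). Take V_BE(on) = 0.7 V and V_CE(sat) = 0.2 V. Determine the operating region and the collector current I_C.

active; I_C ≈ 11 mA

Assume active. Base-emitter loop: I_B = (V_BB − V_BE)/R_B = (9.3 − 0.7)/150 = 0.0573 mA.
I_C = β·I_B = 200×0.0573 = 11.5 mA.
V_CE = V_CC − I_C·R_C = 13 − 11.5×0.56 = 6.58 V > V_CE(sat), so the active-region assumption holds.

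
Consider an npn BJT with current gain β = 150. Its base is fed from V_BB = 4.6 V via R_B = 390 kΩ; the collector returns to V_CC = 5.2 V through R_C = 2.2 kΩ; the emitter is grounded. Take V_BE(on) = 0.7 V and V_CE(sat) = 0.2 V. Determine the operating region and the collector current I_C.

active; I_C ≈ 1.5 mA

Assume active. Base-emitter loop: I_B = (V_BB − V_BE)/R_B = (4.6 − 0.7)/390 = 0.01 mA.
I_C = β·I_B = 150×0.01 = 1.5 mA.
V_CE = V_CC − I_C·R_C = 5.2 − 1.5×2.2 = 1.9 V > V_CE(sat), so the active-region assumption holds.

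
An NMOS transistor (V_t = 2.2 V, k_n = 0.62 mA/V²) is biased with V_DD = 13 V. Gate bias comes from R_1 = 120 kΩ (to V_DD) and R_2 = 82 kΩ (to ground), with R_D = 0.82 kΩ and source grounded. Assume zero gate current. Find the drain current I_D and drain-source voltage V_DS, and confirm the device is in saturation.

I_D ≈ 2.9 mA, V_DS ≈ 11 V

V_G = V_DD·R_2/(R_1+R_2) = 13×82/202 = 5.28 V. With the source grounded, V_GS = V_G = 5.28 V.
Assume saturation: I_D = (k_n/2)(V_GS − V_t)² = (0.62/2)×(5.28 − 2.2)² = 0.31×3.08² = 2.94 mA.
V_DS = V_DD − I_D·R_D = 13 − 2.94×0.82 = 10.6 V.
Saturation requires V_DS ≥ V_GS − V_t = 3.08 V; 10.6 ≥ 3.08 ✓.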